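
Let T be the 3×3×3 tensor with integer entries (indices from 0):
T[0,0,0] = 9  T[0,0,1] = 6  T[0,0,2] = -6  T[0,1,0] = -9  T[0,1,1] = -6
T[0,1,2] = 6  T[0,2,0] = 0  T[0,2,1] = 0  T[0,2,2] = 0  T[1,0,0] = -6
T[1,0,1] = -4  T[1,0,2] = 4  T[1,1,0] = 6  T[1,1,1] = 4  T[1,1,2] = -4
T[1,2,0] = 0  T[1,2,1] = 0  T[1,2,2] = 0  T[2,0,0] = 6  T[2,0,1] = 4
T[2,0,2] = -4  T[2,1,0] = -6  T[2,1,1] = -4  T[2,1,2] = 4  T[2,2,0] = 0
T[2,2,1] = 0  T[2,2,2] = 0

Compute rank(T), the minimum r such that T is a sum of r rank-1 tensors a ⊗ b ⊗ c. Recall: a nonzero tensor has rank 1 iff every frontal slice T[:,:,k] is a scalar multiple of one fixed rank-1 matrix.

Lower bound: T ≠ 0 (e.g. T[0,0,0] = 9), so rank(T) ≥ 1.
Upper bound: the mode-1 fibre T[:,0,0] = [9, -6, 6] gives a = [3, -2, 2] (primitive direction); the mode-2 fibre T[0,:,0] = [9, -9, 0] gives b = [1, -1, 0]; then c[k] = T[0,0,k] / (a[0]·b[0]) = [9, 6, -6] / 3 = [3, 2, -2].
Expanding [3, -2, 2] ⊗ [1, -1, 0] ⊗ [3, 2, -2] reproduces all 27 entries of T, so T = [3, -2, 2] ⊗ [1, -1, 0] ⊗ [3, 2, -2] and rank(T) ≤ 1.
These bounds meet, so rank(T) = 1.

1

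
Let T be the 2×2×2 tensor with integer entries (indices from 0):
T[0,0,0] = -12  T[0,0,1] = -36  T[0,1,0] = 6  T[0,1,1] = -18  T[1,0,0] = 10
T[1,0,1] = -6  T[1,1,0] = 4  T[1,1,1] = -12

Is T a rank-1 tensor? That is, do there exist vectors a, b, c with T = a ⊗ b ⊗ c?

The mode-1 unfolding of T (rows indexed by i, columns by (j,k) = (0,0), (0,1), (1,0), (1,1)) is [[-12, -36, 6, -18], [10, -6, 4, -12]].
There the 2×2 minor on rows i ∈ {0, 1}, columns (j,k) ∈ {(0,0), (0,1)} is det [[-12, -36], [10, -6]] = 432 ≠ 0, so this unfolding has rank ≥ 2; CP rank is at least every unfolding rank, so rank(T) ≥ 2.
In particular rank(T) ≥ 2 > 1, so T is not rank-1.

No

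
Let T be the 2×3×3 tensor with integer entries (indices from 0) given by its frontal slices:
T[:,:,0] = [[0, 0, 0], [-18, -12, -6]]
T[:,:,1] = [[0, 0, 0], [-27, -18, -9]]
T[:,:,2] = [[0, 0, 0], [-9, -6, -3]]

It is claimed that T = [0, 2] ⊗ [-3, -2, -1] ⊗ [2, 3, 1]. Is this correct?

Reconstruct entry (1,0,0) from the claimed factors: Σₗ aₗ[1]bₗ[0]cₗ[0] = (2)·(-3)·(2) = -12, but T[1,0,0] = -18. The claim is false.

No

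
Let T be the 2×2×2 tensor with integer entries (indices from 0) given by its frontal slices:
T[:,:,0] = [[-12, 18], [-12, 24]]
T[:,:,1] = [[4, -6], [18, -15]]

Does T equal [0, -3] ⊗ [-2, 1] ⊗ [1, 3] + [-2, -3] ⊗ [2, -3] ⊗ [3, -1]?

Reconstruct entry (1,0,1) from the claimed factors: Σₗ aₗ[1]bₗ[0]cₗ[1] = (-3)·(-2)·(3) + (-3)·(2)·(-1) = 24, but T[1,0,1] = 18. The claim is false.

No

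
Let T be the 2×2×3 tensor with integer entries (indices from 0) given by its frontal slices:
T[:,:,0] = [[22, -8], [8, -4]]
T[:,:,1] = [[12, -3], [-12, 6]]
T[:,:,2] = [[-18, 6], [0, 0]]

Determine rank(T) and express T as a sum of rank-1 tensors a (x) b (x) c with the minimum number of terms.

rank(T) = 2

Lower bound: the mode-3 unfolding of T (rows indexed by k, columns by (i,j) = (0,0), (0,1), (1,0), (1,1)) is [[22, -8, 8, -4], [12, -3, -12, 6], [-18, 6, 0, 0]].
There the 2×2 minor on rows k ∈ {0, 1}, columns (i,j) ∈ {(0,0), (0,1)} is det [[22, -8], [12, -3]] = 30 ≠ 0, so this unfolding has rank ≥ 2; CP rank is at least every unfolding rank, so rank(T) ≥ 2. (Unfolding ranks only ever bound the CP rank from below — rank(T) can be strictly larger than all of them — so the matching upper bound has to come from an explicit 2-term decomposition.)
Upper bound — finding two terms. Write S_k = T[:,:,k] for the frontal slices: S₀ = [[22, -8], [8, -4]], S₁ = [[12, -3], [-12, 6]], S₂ = [[-18, 6], [0, 0]].
If T = a₁ (x) b₁ (x) c₁ + a₂ (x) b₂ (x) c₂ then each S_k = c₁[k]·a₁b₁ᵀ + c₂[k]·a₂b₂ᵀ. S₀ and S₁ are linearly independent, so a₁b₁ᵀ and a₂b₂ᵀ must span the same plane of matrices: they are the rank-1 matrices of the form x·S₀ + y·S₁.
det(x·S₀ + y·S₁) is −24·x² + 12·xy + 36·y² = (-12)·(2·x − 3·y)(x + y), vanishing at (x:y) = (3:2) and (1:-1).
M₁ = 3·S₀ + 2·S₁ = [[90, -30], [0, 0]] = 30·(1, 0)(3, -1)ᵀ and M₂ = S₀ − S₁ = [[10, -5], [20, -10]] = 5·(1, 2)(2, -1)ᵀ, so take a₁ = (1, 0), b₁ = (3, -1), a₂ = (1, 2), b₂ = (2, -1).
Each slice is an integer combination of E₁ = a₁b₁ᵀ and E₂ = a₂b₂ᵀ: S₀ = 6·E₁ + 2·E₂, S₁ = 6·E₁ − 3·E₂, S₂ = −6·E₁; reading off coefficients, c₁ = (6, 6, -6) and c₂ = (2, -3, 0).
Hence T = (1, 0) (x) (3, -1) (x) (6, 6, -6) + (1, 2) (x) (2, -1) (x) (2, -3, 0), so rank(T) ≤ 2.
These bounds meet, so rank(T) = 2.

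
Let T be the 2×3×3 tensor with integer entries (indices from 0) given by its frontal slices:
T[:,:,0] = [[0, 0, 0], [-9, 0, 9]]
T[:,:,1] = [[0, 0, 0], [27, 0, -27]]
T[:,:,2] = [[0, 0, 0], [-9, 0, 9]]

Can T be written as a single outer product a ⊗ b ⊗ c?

Yes

If T = a ⊗ b ⊗ c then every fibre of T is a multiple of the corresponding factor, so read the factors off the fibres through the nonzero entry T[1,0,0] = -9.
The mode-1 fibre T[:,0,0] = [0, -9] gives a = [0, 1] (primitive direction); the mode-2 fibre T[1,:,0] = [-9, 0, 9] gives b = [1, 0, -1]; then c[k] = T[1,0,k] / (a[1]·b[0]) = [-9, 27, -9] / 1 = [-9, 27, -9].
Expanding [0, 1] ⊗ [1, 0, -1] ⊗ [-9, 27, -9] reproduces all 18 entries of T, so T = [0, 1] ⊗ [1, 0, -1] ⊗ [-9, 27, -9] and rank(T) ≤ 1.
Equivalently every frontal slice T[:,:,k] is c[k] times the rank-1 matrix [0, 1] ⊗ [1, 0, -1]. So T has rank 1 (it is nonzero).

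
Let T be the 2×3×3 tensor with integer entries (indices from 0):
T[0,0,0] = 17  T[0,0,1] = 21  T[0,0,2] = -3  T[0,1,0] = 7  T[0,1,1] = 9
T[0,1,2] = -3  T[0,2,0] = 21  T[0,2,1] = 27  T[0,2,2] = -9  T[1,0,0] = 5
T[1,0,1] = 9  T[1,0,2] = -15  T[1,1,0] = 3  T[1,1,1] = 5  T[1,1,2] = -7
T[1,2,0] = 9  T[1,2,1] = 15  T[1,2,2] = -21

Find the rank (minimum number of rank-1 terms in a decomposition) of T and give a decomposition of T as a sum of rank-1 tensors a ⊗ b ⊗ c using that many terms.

Lower bound: the mode-2 unfolding of T (rows indexed by j, columns by (i,k) = (0,0), (0,1), (0,2), (1,0), (1,1), (1,2)) is [[17, 21, -3, 5, 9, -15], [7, 9, -3, 3, 5, -7], [21, 27, -9, 9, 15, -21]].
There the 2×2 minor on rows j ∈ {0, 1}, columns (i,k) ∈ {(0,0), (0,1)} is det [[17, 21], [7, 9]] = 6 ≠ 0, so this unfolding has rank ≥ 2; CP rank is at least every unfolding rank, so rank(T) ≥ 2. (This is only a lower bound: in general the CP rank may exceed every unfolding rank, so we still need to exhibit 2 rank-1 terms summing to T.)
Upper bound — finding two terms. Write S_k = T[:,:,k] for the frontal slices: S₀ = [[17, 7, 21], [5, 3, 9]], S₁ = [[21, 9, 27], [9, 5, 15]], S₂ = [[-3, -3, -9], [-15, -7, -21]].
If T = a₁ ⊗ b₁ ⊗ c₁ + a₂ ⊗ b₂ ⊗ c₂ then each S_k = c₁[k]·a₁b₁ᵀ + c₂[k]·a₂b₂ᵀ. S₀ and S₁ are linearly independent, so a₁b₁ᵀ and a₂b₂ᵀ must span the same plane of matrices: they are the rank-1 matrices of the form x·S₀ + y·S₁.
The 2×2 minor of x·S₀ + y·S₁ on rows {0,1}, columns {0,1} is 16·x² + 40·xy + 24·y² = 8·(2·x + 3·y)(x + y), vanishing at (x:y) = (3:-2) and (1:-1).
M₁ = 3·S₀ − 2·S₁ = [[9, 3, 9], [-3, -1, -3]] = [3, -1][3, 1, 3]ᵀ and M₂ = S₀ − S₁ = [[-4, -2, -6], [-4, -2, -6]] = (-2)·[1, 1][2, 1, 3]ᵀ, so take a₁ = [3, -1], b₁ = [3, 1, 3], a₂ = [1, 1], b₂ = [2, 1, 3].
Each slice is an integer combination of E₁ = a₁b₁ᵀ and E₂ = a₂b₂ᵀ: S₀ = E₁ + 4·E₂, S₁ = E₁ + 6·E₂, S₂ = E₁ − 6·E₂; reading off coefficients, c₁ = [1, 1, 1] and c₂ = [4, 6, -6].
Hence T = [3, -1] ⊗ [3, 1, 3] ⊗ [1, 1, 1] + [1, 1] ⊗ [2, 1, 3] ⊗ [4, 6, -6], so rank(T) ≤ 2.
These bounds meet, so rank(T) = 2.
Check entry T[1,0,1] = 9: (-1)·(3)·(1) + (1)·(2)·(6) = 9.

rank(T) = 2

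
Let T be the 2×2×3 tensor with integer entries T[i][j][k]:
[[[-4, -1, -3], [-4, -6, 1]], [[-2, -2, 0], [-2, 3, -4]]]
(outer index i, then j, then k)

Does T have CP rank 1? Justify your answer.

No

The mode-3 unfolding of T (rows indexed by k, columns by (i,j) = (0,0), (0,1), (1,0), (1,1)) is [[-4, -4, -2, -2], [-1, -6, -2, 3], [-3, 1, 0, -4]].
There the 3×3 minor on rows k ∈ {0, 1, 2}, columns (i,j) ∈ {(0,0), (0,1), (1,0)} is det [[-4, -4, -2], [-1, -6, -2], [-3, 1, 0]] = 6 ≠ 0, so this unfolding has rank ≥ 3; CP rank is at least every unfolding rank, so rank(T) ≥ 3.
In particular rank(T) ≥ 3 > 1, so T is not rank-1.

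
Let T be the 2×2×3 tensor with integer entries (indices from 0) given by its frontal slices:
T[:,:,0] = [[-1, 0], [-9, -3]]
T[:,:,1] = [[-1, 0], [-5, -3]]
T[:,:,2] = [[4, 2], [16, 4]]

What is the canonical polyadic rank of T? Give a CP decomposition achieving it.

Lower bound: in the mode-3 unfolding of T (rows indexed by k, columns by (i,j)) the 3×3 minor on rows k ∈ {0, 1, 2}, columns (i,j) ∈ {(0,0), (0,1), (1,0)} is det [[-1, 0, -9], [-1, 0, -5], [4, 2, 16]] = 8 ≠ 0, so that unfolding has rank ≥ 3 and hence rank(T) ≥ 3 (CP rank is at least every unfolding rank, though it can be larger).
Upper bound: T is a sum of 3 rank-1 terms, T = [0, 1] ⊗ [1, 0] ⊗ [-4, 0, 8] + [1, -1] ⊗ [1, 1] ⊗ [1, 1, 0] + [1, 2] ⊗ [2, 1] ⊗ [-1, -1, 2] (one valid choice — decompositions are not unique — normalised so each a, b is primitive with positive first nonzero entry; check it by expanding all entries), so rank(T) ≤ 3.
These bounds meet, so rank(T) = 3.

rank(T) = 3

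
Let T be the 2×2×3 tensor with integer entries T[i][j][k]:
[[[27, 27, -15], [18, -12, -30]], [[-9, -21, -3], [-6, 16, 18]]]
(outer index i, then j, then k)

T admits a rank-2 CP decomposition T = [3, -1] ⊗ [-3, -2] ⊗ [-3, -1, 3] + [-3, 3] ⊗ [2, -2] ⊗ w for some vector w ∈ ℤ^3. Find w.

Subtract the known terms from T to get the rank-1 residual R = [-3, 3] ⊗ [2, -2] ⊗ w, so R[i,j,k] = a[i]·b[j]·w[k]. Pick indices with nonzero a[0]·b[0] = (-3)·(2) = -6. Only the fibre through (0,0,·) is needed: R[0,0,:] = T[0,0,:] − Σₗ aₗ[0]bₗ[0]cₗ = [27, 27, -15] − (3)·(-3)·[-3, -1, 3] = [0, 18, 12]. Then w[k] = R[0,0,k] / -6 for each k, giving w = [0, 18, 12] / -6 = [0, -3, -2].

w = [0, -3, -2]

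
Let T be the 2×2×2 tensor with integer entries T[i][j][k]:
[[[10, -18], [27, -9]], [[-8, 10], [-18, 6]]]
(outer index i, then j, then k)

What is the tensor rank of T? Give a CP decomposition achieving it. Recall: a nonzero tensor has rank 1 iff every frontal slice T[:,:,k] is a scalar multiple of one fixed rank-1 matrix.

Lower bound: in the mode-2 unfolding of T (rows indexed by j, columns by (i,k)) the 2×2 minor on rows j ∈ {0, 1}, columns (i,k) ∈ {(0,0), (0,1)} is det [[10, -18], [27, -9]] = 396 ≠ 0, so that unfolding has rank ≥ 2 and hence rank(T) ≥ 2 (CP rank is at least every unfolding rank, though it can be larger).
Upper bound: with S_k = T[:,:,k], the two rank-1 terms a₁b₁ᵀ, a₂b₂ᵀ are the rank-1 members of the pencil x·S₀ + y·S₁.
det(x·S₀ + y·S₁) is 36·x² + 42·xy − 18·y² = 6·(2·x + 3·y)(3·x − y), vanishing at (x:y) = (3:-2) and (1:3).
M₁ = 3·S₀ − 2·S₁ = [[66, 99], [-44, -66]] = 11·[3, -2][2, 3]ᵀ and M₂ = S₀ + 3·S₁ = [[-44, 0], [22, 0]] = (-22)·[2, -1][1, 0]ᵀ, so take a₁ = [3, -2], b₁ = [2, 3], a₂ = [2, -1], b₂ = [1, 0].
Each slice is an integer combination of E₁ = a₁b₁ᵀ and E₂ = a₂b₂ᵀ: S₀ = 3·E₁ − 4·E₂, S₁ = −E₁ − 6·E₂; reading off coefficients, c₁ = [3, -1] and c₂ = [-4, -6].
Hence T = [3, -2] (x) [2, 3] (x) [3, -1] + [2, -1] (x) [1, 0] (x) [-4, -6], so rank(T) ≤ 2.
These bounds meet, so rank(T) = 2.

rank(T) = 2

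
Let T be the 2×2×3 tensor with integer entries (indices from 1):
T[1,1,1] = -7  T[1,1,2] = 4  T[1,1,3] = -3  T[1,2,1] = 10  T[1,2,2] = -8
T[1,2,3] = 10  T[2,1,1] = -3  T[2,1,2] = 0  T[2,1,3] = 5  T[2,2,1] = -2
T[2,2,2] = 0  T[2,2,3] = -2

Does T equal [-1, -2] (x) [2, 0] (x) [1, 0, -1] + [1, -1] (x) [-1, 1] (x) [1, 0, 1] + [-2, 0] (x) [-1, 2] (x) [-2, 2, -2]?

Reconstruct entry (1,2,1) from the claimed factors: Σₗ aₗ[1]bₗ[2]cₗ[1] = (-1)·(0)·(1) + (1)·(1)·(1) + (-2)·(2)·(-2) = 9, but T[1,2,1] = 10. The claim is false.

No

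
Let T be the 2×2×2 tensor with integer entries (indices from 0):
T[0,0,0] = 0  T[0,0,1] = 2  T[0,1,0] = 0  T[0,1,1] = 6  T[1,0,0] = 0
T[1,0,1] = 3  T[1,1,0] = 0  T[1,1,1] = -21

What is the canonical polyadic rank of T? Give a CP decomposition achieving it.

rank(T) = 2

Lower bound: the mode-2 unfolding of T (rows indexed by j, columns by (i,k) = (0,0), (0,1), (1,0), (1,1)) is [[0, 2, 0, 3], [0, 6, 0, -21]].
There the 2×2 minor on rows j ∈ {0, 1}, columns (i,k) ∈ {(0,1), (1,1)} is det [[2, 3], [6, -21]] = -60 ≠ 0, so this unfolding has rank ≥ 2; CP rank is at least every unfolding rank, so rank(T) ≥ 2. (Unfolding ranks only ever bound the CP rank from below — rank(T) can be strictly larger than all of them — so the matching upper bound has to come from an explicit 2-term decomposition.)
Upper bound — finding two terms. Every mode-3 slice of T is a multiple of one matrix: T[:,:,k] = c[k]·M with c = [0, 1] and M = [[2, 6], [3, -21]] (rows indexed by i, columns by j). So it suffices to write M as a sum of two rank-1 matrices.
Splitting M by its rows (i = 0, 1), M = [1, 0][2, 6]ᵀ + [0, 1][3, -21]ᵀ.
Hence T = [1, 0] (x) [2, 6] (x) [0, 1] + [0, 1] (x) [3, -21] (x) [0, 1], so rank(T) ≤ 2.
These bounds meet, so rank(T) = 2.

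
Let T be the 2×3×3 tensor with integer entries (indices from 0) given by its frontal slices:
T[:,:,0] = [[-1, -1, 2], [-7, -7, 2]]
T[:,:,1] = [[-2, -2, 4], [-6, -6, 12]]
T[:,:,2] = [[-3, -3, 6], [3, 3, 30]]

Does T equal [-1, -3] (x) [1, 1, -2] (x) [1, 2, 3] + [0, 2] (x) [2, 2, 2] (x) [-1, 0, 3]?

Yes

Reconstruct entrywise from the claimed factors. For example, T[0,2,1] = 4 and Σₗ aₗ[0]bₗ[2]cₗ[1] = (-1)·(-2)·(2) + (0)·(2)·(0) = 4; checking all 18 entries, every one matches. The claim holds.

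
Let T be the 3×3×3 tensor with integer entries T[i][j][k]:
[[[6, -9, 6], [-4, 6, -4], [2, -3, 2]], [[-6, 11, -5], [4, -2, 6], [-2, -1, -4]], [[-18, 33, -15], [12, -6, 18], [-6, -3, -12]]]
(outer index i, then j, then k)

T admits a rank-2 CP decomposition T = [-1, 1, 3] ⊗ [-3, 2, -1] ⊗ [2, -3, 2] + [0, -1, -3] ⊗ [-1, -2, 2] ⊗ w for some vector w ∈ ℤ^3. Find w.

w = [0, 2, 1]

Subtract the known terms from T to get the rank-1 residual R = [0, -1, -3] ⊗ [-1, -2, 2] ⊗ w, so R[i,j,k] = a[i]·b[j]·w[k]. Pick indices with nonzero a[1]·b[0] = (-1)·(-1) = 1. Only the fibre through (1,0,·) is needed: R[1,0,:] = T[1,0,:] − Σₗ aₗ[1]bₗ[0]cₗ = [-6, 11, -5] − (1)·(-3)·[2, -3, 2] = [0, 2, 1]. Then w[k] = R[1,0,k] / 1 for each k, giving w = [0, 2, 1] / 1 = [0, 2, 1].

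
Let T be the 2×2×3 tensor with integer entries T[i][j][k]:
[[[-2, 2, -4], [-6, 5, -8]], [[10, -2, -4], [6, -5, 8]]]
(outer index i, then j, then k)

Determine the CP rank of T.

Lower bound: the mode-3 unfolding of T (rows indexed by k, columns by (i,j) = (0,0), (0,1), (1,0), (1,1)) is [[-2, -6, 10, 6], [2, 5, -2, -5], [-4, -8, -4, 8]].
There the 3×3 minor on rows k ∈ {0, 1, 2}, columns (i,j) ∈ {(0,0), (0,1), (1,0)} is det [[-2, -6, 10], [2, 5, -2], [-4, -8, -4]] = 16 ≠ 0, so this unfolding has rank ≥ 3; CP rank is at least every unfolding rank, so rank(T) ≥ 3. (This is only a lower bound: in general the CP rank may exceed every unfolding rank, so we still need to exhibit 3 rank-1 terms summing to T.)
Upper bound: T is a sum of 3 rank-1 terms, T = (0, 1) ∘ (1, 0) ∘ (8, 0, -8) + (1, -1) ∘ (0, 1) ∘ (-2, 1, 0) + (1, -1) ∘ (1, 2) ∘ (-2, 2, -4) (written with every a and b primitive with positive leading entry and the scale carried by c; CP decompositions are not unique, and this one is verified by expanding entrywise), so rank(T) ≤ 3.
These bounds meet, so rank(T) = 3.

3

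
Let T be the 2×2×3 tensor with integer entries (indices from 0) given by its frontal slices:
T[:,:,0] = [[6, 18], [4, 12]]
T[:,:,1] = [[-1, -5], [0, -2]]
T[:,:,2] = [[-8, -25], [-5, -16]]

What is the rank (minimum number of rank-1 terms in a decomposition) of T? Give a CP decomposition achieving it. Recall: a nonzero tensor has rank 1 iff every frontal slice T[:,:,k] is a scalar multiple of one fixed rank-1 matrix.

rank(T) = 2

Lower bound: in the mode-1 unfolding of T (rows indexed by i, columns by (j,k)) the 2×2 minor on rows i ∈ {0, 1}, columns (j,k) ∈ {(0,0), (0,1)} is det [[6, -1], [4, 0]] = 4 ≠ 0, so that unfolding has rank ≥ 2 and hence rank(T) ≥ 2 (CP rank is at least every unfolding rank, though it can be larger).
Upper bound: with S_k = T[:,:,k], the two rank-1 terms a₁b₁ᵀ, a₂b₂ᵀ are the rank-1 members of the pencil x·S₀ + y·S₁.
det(x·S₀ + y·S₁) is −4·xy + 2·y² = (-2)·(2·x − y)(y), vanishing at (x:y) = (1:2) and (1:0).
M₁ = S₀ + 2·S₁ = [[4, 8], [4, 8]] = 4·[1, 1][1, 2]ᵀ and M₂ = S₀ = [[6, 18], [4, 12]] = 2·[3, 2][1, 3]ᵀ, so take a₁ = [1, 1], b₁ = [1, 2], a₂ = [3, 2], b₂ = [1, 3].
Each slice is an integer combination of E₁ = a₁b₁ᵀ and E₂ = a₂b₂ᵀ: S₀ = 2·E₂, S₁ = 2·E₁ − E₂, S₂ = E₁ − 3·E₂; reading off coefficients, c₁ = [0, 2, 1] and c₂ = [2, -1, -3].
Hence T = [1, 1] ⊗ [1, 2] ⊗ [0, 2, 1] + [3, 2] ⊗ [1, 3] ⊗ [2, -1, -3], so rank(T) ≤ 2.
These bounds meet, so rank(T) = 2.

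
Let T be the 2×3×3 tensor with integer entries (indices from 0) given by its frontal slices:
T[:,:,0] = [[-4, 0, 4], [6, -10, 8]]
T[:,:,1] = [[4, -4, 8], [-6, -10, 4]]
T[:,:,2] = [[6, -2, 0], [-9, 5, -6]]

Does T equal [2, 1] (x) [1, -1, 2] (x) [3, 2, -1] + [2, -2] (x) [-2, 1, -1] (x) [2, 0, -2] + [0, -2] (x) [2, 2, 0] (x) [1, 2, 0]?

No

Reconstruct entry (0,0,0) from the claimed factors: Σₗ aₗ[0]bₗ[0]cₗ[0] = (2)·(1)·(3) + (2)·(-2)·(2) + (0)·(2)·(1) = -2, but T[0,0,0] = -4. The claim is false.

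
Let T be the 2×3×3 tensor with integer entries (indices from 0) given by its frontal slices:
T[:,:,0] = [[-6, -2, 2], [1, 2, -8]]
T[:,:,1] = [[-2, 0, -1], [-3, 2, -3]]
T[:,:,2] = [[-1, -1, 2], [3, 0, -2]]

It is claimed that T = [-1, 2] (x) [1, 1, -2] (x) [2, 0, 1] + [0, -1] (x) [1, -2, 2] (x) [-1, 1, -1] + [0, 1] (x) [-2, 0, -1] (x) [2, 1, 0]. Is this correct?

Reconstruct entry (0,0,0) from the claimed factors: Σₗ aₗ[0]bₗ[0]cₗ[0] = (-1)·(1)·(2) + (0)·(1)·(-1) + (0)·(-2)·(2) = -2, but T[0,0,0] = -6. The claim is false.

No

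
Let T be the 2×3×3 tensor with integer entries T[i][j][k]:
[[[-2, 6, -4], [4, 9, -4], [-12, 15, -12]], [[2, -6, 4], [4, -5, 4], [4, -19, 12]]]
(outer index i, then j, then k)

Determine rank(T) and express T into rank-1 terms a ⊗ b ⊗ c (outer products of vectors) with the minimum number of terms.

Lower bound: in the mode-3 unfolding of T (rows indexed by k, columns by (i,j)) the 2×2 minor on rows k ∈ {0, 1}, columns (i,j) ∈ {(0,0), (0,1)} is det [[-2, 4], [6, 9]] = -42 ≠ 0, so that unfolding has rank ≥ 2 and hence rank(T) ≥ 2 (CP rank is at least every unfolding rank, though it can be larger).
Upper bound: with S_k = T[:,:,k], the two rank-1 terms a₁b₁ᵀ, a₂b₂ᵀ are the rank-1 members of the pencil x·S₀ + y·S₁.
The 2×2 minor of x·S₀ + y·S₁ on rows {0,1}, columns {0,1} is −16·x² + 40·xy + 24·y² = (-8)·(x − 3·y)(2·x + y), vanishing at (x:y) = (3:1) and (1:-2).
M₁ = 3·S₀ + S₁ = [[0, 21, -21], [0, 7, -7]] = 7·(3, 1)(0, 1, -1)ᵀ and M₂ = S₀ − 2·S₁ = [[-14, -14, -42], [14, 14, 42]] = (-14)·(1, -1)(1, 1, 3)ᵀ, so take a₁ = (3, 1), b₁ = (0, 1, -1), a₂ = (1, -1), b₂ = (1, 1, 3).
Each slice is an integer combination of E₁ = a₁b₁ᵀ and E₂ = a₂b₂ᵀ: S₀ = 2·E₁ − 2·E₂, S₁ = E₁ + 6·E₂, S₂ = −4·E₂; reading off coefficients, c₁ = (2, 1, 0) and c₂ = (-2, 6, -4).
Hence T = (3, 1) ⊗ (0, 1, -1) ⊗ (2, 1, 0) + (1, -1) ⊗ (1, 1, 3) ⊗ (-2, 6, -4), so rank(T) ≤ 2.
These bounds meet, so rank(T) = 2.

rank(T) = 2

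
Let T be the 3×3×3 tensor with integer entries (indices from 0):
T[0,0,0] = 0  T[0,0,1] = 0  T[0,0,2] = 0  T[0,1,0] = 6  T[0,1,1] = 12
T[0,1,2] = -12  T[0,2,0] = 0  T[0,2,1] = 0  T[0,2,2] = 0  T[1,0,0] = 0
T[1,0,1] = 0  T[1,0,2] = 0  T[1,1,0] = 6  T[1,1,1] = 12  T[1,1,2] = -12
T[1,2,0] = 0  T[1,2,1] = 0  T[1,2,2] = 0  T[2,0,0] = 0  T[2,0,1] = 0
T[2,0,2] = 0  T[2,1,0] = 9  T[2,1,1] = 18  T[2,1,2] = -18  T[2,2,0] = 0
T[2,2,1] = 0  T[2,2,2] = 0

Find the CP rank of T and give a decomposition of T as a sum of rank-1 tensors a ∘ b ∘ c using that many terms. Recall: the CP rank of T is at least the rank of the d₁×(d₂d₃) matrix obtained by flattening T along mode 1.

Lower bound: T ≠ 0 (e.g. T[0,1,0] = 6), so rank(T) ≥ 1.
Upper bound: the mode-1 fibre T[:,1,0] = [6, 6, 9] gives a = [2, 2, 3] (primitive direction); the mode-2 fibre T[0,:,0] = [0, 6, 0] gives b = [0, 1, 0]; then c[k] = T[0,1,k] / (a[0]·b[1]) = [6, 12, -12] / 2 = [3, 6, -6].
Expanding [2, 2, 3] ∘ [0, 1, 0] ∘ [3, 6, -6] reproduces all 27 entries of T, so T = [2, 2, 3] ∘ [0, 1, 0] ∘ [3, 6, -6] and rank(T) ≤ 1.
These bounds meet, so rank(T) = 1.

rank(T) = 1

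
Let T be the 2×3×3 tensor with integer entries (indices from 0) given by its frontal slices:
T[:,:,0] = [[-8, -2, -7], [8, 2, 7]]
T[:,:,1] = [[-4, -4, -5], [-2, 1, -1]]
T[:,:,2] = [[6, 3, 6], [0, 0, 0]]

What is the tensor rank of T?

3

Lower bound: the mode-3 unfolding of T (rows indexed by k, columns by (i,j) = (0,0), (0,1), (0,2), (1,0), (1,1), (1,2)) is [[-8, -2, -7, 8, 2, 7], [-4, -4, -5, -2, 1, -1], [6, 3, 6, 0, 0, 0]].
There the 3×3 minor on rows k ∈ {0, 1, 2}, columns (i,j) ∈ {(0,0), (0,1), (1,0)} is det [[-8, -2, 8], [-4, -4, -2], [6, 3, 0]] = 72 ≠ 0, so this unfolding has rank ≥ 3; CP rank is at least every unfolding rank, so rank(T) ≥ 3. (This is only a lower bound: in general the CP rank may exceed every unfolding rank, so we still need to exhibit 3 rank-1 terms summing to T.)
Upper bound: T is a sum of 3 rank-1 terms, T = [1, -2] ⊗ [2, 1, 2] ⊗ [-1, 1, -1] + [1, -1] ⊗ [2, -1, 1] ⊗ [-1, 1, 0] + [2, -1] ⊗ [2, 1, 2] ⊗ [-1, -2, 2] (written with every a and b primitive with positive leading entry and the scale carried by c; CP decompositions are not unique, and this one is verified by expanding entrywise), so rank(T) ≤ 3.
These bounds meet, so rank(T) = 3.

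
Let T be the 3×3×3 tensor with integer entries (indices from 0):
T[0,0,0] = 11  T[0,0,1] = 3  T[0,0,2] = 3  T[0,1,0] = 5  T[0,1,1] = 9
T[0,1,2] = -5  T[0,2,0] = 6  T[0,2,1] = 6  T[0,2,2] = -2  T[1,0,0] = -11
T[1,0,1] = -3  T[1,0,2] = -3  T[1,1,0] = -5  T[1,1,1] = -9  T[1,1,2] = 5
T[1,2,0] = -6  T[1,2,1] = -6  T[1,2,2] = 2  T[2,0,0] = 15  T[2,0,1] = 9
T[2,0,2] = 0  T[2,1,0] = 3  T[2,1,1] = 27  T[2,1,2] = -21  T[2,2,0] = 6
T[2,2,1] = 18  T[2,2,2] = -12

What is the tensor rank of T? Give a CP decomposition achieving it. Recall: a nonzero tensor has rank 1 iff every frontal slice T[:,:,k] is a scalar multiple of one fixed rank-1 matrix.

rank(T) = 2

Lower bound: the mode-3 unfolding of T (rows indexed by k, columns by (i,j) = (0,0), (0,1), (0,2), (1,0), (1,1), (1,2), (2,0), (2,1), (2,2)) is [[11, 5, 6, -11, -5, -6, 15, 3, 6], [3, 9, 6, -3, -9, -6, 9, 27, 18], [3, -5, -2, -3, 5, 2, 0, -21, -12]].
There the 2×2 minor on rows k ∈ {0, 1}, columns (i,j) ∈ {(0,0), (0,1)} is det [[11, 5], [3, 9]] = 84 ≠ 0, so this unfolding has rank ≥ 2; CP rank is at least every unfolding rank, so rank(T) ≥ 2. (Unfolding ranks only ever bound the CP rank from below — rank(T) can be strictly larger than all of them — so the matching upper bound has to come from an explicit 2-term decomposition.)
Upper bound — finding two terms. Write S_k = T[:,:,k] for the frontal slices: S₀ = [[11, 5, 6], [-11, -5, -6], [15, 3, 6]], S₁ = [[3, 9, 6], [-3, -9, -6], [9, 27, 18]], S₂ = [[3, -5, -2], [-3, 5, 2], [0, -21, -12]].
If T = a₁ (x) b₁ (x) c₁ + a₂ (x) b₂ (x) c₂ then each S_k = c₁[k]·a₁b₁ᵀ + c₂[k]·a₂b₂ᵀ. S₀ and S₁ are linearly independent, so a₁b₁ᵀ and a₂b₂ᵀ must span the same plane of matrices: they are the rank-1 matrices of the form x·S₀ + y·S₁.
The 2×2 minor of x·S₀ + y·S₁ on rows {0,2}, columns {0,1} is −42·x² + 126·xy = (-42)·(x − 3·y)(x), vanishing at (x:y) = (3:1) and (0:1).
M₁ = 3·S₀ + S₁ = [[36, 24, 24], [-36, -24, -24], [54, 36, 36]] = 6·(2, -2, 3)(3, 2, 2)ᵀ and M₂ = S₁ = [[3, 9, 6], [-3, -9, -6], [9, 27, 18]] = 3·(1, -1, 3)(1, 3, 2)ᵀ, so take a₁ = (2, -2, 3), b₁ = (3, 2, 2), a₂ = (1, -1, 3), b₂ = (1, 3, 2).
Each slice is an integer combination of E₁ = a₁b₁ᵀ and E₂ = a₂b₂ᵀ: S₀ = 2·E₁ − E₂, S₁ = 3·E₂, S₂ = E₁ − 3·E₂; reading off coefficients, c₁ = (2, 0, 1) and c₂ = (-1, 3, -3).
Hence T = (2, -2, 3) (x) (3, 2, 2) (x) (2, 0, 1) + (1, -1, 3) (x) (1, 3, 2) (x) (-1, 3, -3), so rank(T) ≤ 2.
These bounds meet, so rank(T) = 2.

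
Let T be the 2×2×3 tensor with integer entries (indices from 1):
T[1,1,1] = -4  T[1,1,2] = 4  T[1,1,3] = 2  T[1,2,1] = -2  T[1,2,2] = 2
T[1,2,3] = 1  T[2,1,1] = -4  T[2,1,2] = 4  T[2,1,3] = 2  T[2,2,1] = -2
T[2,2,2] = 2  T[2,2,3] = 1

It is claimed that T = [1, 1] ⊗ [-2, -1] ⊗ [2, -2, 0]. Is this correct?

No

Reconstruct entry (1,1,3) from the claimed factors: Σₗ aₗ[1]bₗ[1]cₗ[3] = (1)·(-2)·(0) = 0, but T[1,1,3] = 2. The claim is false.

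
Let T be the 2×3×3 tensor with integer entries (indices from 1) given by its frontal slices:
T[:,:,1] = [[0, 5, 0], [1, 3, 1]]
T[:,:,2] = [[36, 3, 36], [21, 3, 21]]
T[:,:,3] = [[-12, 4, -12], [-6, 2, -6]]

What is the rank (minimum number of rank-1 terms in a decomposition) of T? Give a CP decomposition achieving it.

rank(T) = 2

Lower bound: the mode-3 unfolding of T (rows indexed by k, columns by (i,j) = (1,1), (1,2), (1,3), (2,1), (2,2), (2,3)) is [[0, 5, 0, 1, 3, 1], [36, 3, 36, 21, 3, 21], [-12, 4, -12, -6, 2, -6]].
There the 2×2 minor on rows k ∈ {1, 2}, columns (i,j) ∈ {(1,1), (1,2)} is det [[0, 5], [36, 3]] = -180 ≠ 0, so this unfolding has rank ≥ 2; CP rank is at least every unfolding rank, so rank(T) ≥ 2. (Unfolding ranks only ever bound the CP rank from below — rank(T) can be strictly larger than all of them — so the matching upper bound has to come from an explicit 2-term decomposition.)
Upper bound — finding two terms. Write S_k = T[:,:,k] for the frontal slices: S₁ = [[0, 5, 0], [1, 3, 1]], S₂ = [[36, 3, 36], [21, 3, 21]], S₃ = [[-12, 4, -12], [-6, 2, -6]].
If T = a₁ (x) b₁ (x) c₁ + a₂ (x) b₂ (x) c₂ then each S_k = c₁[k]·a₁b₁ᵀ + c₂[k]·a₂b₂ᵀ. S₁ and S₂ are linearly independent, so a₁b₁ᵀ and a₂b₂ᵀ must span the same plane of matrices: they are the rank-1 matrices of the form x·S₁ + y·S₂.
The 2×2 minor of x·S₁ + y·S₂ on rows {1,2}, columns {1,2} is −5·x² + 45·y² = (-5)·(x − 3·y)(x + 3·y), vanishing at (x:y) = (3:1) and (3:-1).
M₁ = 3·S₁ + S₂ = [[36, 18, 36], [24, 12, 24]] = 6·[3, 2][2, 1, 2]ᵀ and M₂ = 3·S₁ − S₂ = [[-36, 12, -36], [-18, 6, -18]] = (-6)·[2, 1][3, -1, 3]ᵀ, so take a₁ = [3, 2], b₁ = [2, 1, 2], a₂ = [2, 1], b₂ = [3, -1, 3].
Each slice is an integer combination of E₁ = a₁b₁ᵀ and E₂ = a₂b₂ᵀ: S₁ = E₁ − E₂, S₂ = 3·E₁ + 3·E₂, S₃ = −2·E₂; reading off coefficients, c₁ = [1, 3, 0] and c₂ = [-1, 3, -2].
Hence T = [3, 2] (x) [2, 1, 2] (x) [1, 3, 0] + [2, 1] (x) [3, -1, 3] (x) [-1, 3, -2], so rank(T) ≤ 2.
These bounds meet, so rank(T) = 2.
Check entry T[2,1,1] = 1: (2)·(2)·(1) + (1)·(3)·(-1) = 1.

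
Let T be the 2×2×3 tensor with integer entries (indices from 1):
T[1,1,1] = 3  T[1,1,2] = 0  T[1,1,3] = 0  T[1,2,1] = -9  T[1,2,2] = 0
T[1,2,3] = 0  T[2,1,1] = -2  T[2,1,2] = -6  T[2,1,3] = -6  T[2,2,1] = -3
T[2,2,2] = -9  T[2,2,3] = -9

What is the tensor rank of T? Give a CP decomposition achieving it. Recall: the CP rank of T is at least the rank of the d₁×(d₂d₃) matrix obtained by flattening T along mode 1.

rank(T) = 2

Lower bound: in the mode-3 unfolding of T (rows indexed by k, columns by (i,j)) the 2×2 minor on rows k ∈ {1, 2}, columns (i,j) ∈ {(1,1), (2,1)} is det [[3, -2], [0, -6]] = -18 ≠ 0, so that unfolding has rank ≥ 2 and hence rank(T) ≥ 2 (CP rank is at least every unfolding rank, though it can be larger).
Upper bound: with S_k = T[:,:,k], the two rank-1 terms a₁b₁ᵀ, a₂b₂ᵀ are the rank-1 members of the pencil x·S₁ + y·S₂.
det(x·S₁ + y·S₂) is −27·x² − 81·xy = (-27)·(x + 3·y)(x), vanishing at (x:y) = (3:-1) and (0:1).
M₁ = 3·S₁ − S₂ = [[9, -27], [0, 0]] = 9·(1, 0)(1, -3)ᵀ and M₂ = S₂ = [[0, 0], [-6, -9]] = (-3)·(0, 1)(2, 3)ᵀ, so take a₁ = (1, 0), b₁ = (1, -3), a₂ = (0, 1), b₂ = (2, 3).
Each slice is an integer combination of E₁ = a₁b₁ᵀ and E₂ = a₂b₂ᵀ: S₁ = 3·E₁ − E₂, S₂ = −3·E₂, S₃ = −3·E₂; reading off coefficients, c₁ = (3, 0, 0) and c₂ = (-1, -3, -3).
Hence T = (1, 0) (x) (1, -3) (x) (3, 0, 0) + (0, 1) (x) (2, 3) (x) (-1, -3, -3), so rank(T) ≤ 2.
These bounds meet, so rank(T) = 2.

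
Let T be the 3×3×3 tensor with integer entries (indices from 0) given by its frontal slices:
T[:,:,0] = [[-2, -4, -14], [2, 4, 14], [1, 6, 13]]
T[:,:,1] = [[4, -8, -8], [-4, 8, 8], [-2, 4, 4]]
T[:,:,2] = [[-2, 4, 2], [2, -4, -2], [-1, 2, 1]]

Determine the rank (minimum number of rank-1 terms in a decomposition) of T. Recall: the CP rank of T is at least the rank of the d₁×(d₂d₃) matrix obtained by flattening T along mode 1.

Lower bound: the mode-3 unfolding of T (rows indexed by k, columns by (i,j) = (0,0), (0,1), (0,2), (1,0), (1,1), (1,2), (2,0), (2,1), (2,2)) is [[-2, -4, -14, 2, 4, 14, 1, 6, 13], [4, -8, -8, -4, 8, 8, -2, 4, 4], [-2, 4, 2, 2, -4, -2, -1, 2, 1]].
There the 3×3 minor on rows k ∈ {0, 1, 2}, columns (i,j) ∈ {(0,0), (0,1), (0,2)} is det [[-2, -4, -14], [4, -8, -8], [-2, 4, 2]] = -64 ≠ 0, so this unfolding has rank ≥ 3; CP rank is at least every unfolding rank, so rank(T) ≥ 3. (Flattening ranks never certify an upper bound on CP rank; for that we must actually write T with 3 rank-1 terms.)
Upper bound: T is a sum of 3 rank-1 terms, T = (1, -1, -1) ⊗ (1, 0, 2) ⊗ (-4, 0, 0) + (2, -2, -1) ⊗ (1, -2, -2) ⊗ (2, 2, 0) + (2, -2, 1) ⊗ (1, -2, -1) ⊗ (-1, 0, -1) (written with every a and b primitive with positive leading entry and the scale carried by c; CP decompositions are not unique, and this one is verified by expanding entrywise), so rank(T) ≤ 3.
These bounds meet, so rank(T) = 3.

3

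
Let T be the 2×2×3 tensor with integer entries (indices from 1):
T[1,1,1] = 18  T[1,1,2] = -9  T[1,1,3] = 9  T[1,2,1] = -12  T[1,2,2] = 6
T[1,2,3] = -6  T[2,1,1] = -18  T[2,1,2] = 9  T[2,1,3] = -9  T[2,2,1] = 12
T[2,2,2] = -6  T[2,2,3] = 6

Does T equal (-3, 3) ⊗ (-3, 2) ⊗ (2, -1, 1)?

Reconstruct entrywise from the claimed factors. For example, T[1,1,3] = 9 and Σₗ aₗ[1]bₗ[1]cₗ[3] = (-3)·(-3)·(1) = 9; checking all 12 entries, every one matches. The claim holds.

Yes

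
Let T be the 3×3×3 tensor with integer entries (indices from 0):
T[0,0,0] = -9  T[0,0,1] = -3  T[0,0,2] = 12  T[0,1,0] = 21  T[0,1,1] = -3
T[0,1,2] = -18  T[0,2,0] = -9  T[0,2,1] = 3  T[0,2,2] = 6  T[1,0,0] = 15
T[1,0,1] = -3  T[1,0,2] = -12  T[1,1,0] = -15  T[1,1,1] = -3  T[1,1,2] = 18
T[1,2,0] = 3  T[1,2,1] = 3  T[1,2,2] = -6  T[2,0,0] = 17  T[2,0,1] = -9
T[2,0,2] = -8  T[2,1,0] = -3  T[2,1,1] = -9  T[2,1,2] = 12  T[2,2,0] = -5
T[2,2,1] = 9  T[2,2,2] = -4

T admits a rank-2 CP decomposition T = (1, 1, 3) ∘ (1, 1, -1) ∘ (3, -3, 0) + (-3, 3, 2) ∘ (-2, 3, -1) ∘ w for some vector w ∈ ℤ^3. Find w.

Subtract the known terms from T to get the rank-1 residual R = (-3, 3, 2) ∘ (-2, 3, -1) ∘ w, so R[i,j,k] = a[i]·b[j]·w[k]. Pick indices with nonzero a[0]·b[0] = (-3)·(-2) = 6. Only the fibre through (0,0,·) is needed: R[0,0,:] = T[0,0,:] − Σₗ aₗ[0]bₗ[0]cₗ = [-9, -3, 12] − (1)·(1)·(3, -3, 0) = [-12, 0, 12]. Then w[k] = R[0,0,k] / 6 for each k, giving w = [-12, 0, 12] / 6 = (-2, 0, 2).

w = (-2, 0, 2)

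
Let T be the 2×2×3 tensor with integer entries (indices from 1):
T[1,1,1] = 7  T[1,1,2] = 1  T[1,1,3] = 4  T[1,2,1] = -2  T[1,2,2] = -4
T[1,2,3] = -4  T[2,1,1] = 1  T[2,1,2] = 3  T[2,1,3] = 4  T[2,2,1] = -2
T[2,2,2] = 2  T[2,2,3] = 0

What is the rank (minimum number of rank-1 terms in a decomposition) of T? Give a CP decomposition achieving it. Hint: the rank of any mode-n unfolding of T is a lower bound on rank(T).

Lower bound: the mode-3 unfolding of T (rows indexed by k, columns by (i,j) = (1,1), (1,2), (2,1), (2,2)) is [[7, -2, 1, -2], [1, -4, 3, 2], [4, -4, 4, 0]].
There the 3×3 minor on rows k ∈ {1, 2, 3}, columns (i,j) ∈ {(1,1), (1,2), (2,1)} is det [[7, -2, 1], [1, -4, 3], [4, -4, 4]] = -32 ≠ 0, so this unfolding has rank ≥ 3; CP rank is at least every unfolding rank, so rank(T) ≥ 3. (Unfolding ranks only ever bound the CP rank from below — rank(T) can be strictly larger than all of them — so the matching upper bound has to come from an explicit 3-term decomposition.)
Upper bound: T is a sum of 3 rank-1 terms, T = (1, -1) ⊗ (1, 0) ⊗ (-2, -2, -4) + (1, -1) ⊗ (1, 2) ⊗ (1, -1, 0) + (1, 0) ⊗ (2, -1) ⊗ (4, 2, 4) (written with every a and b primitive with positive leading entry and the scale carried by c; CP decompositions are not unique, and this one is verified by expanding entrywise), so rank(T) ≤ 3.
These bounds meet, so rank(T) = 3.

rank(T) = 3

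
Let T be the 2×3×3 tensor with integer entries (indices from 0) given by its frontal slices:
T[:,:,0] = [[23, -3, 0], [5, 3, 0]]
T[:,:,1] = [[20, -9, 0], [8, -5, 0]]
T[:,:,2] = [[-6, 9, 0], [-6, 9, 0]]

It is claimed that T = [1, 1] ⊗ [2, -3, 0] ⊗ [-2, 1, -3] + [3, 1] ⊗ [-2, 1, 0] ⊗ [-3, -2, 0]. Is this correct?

Reconstruct entry (0,0,0) from the claimed factors: Σₗ aₗ[0]bₗ[0]cₗ[0] = (1)·(2)·(-2) + (3)·(-2)·(-3) = 14, but T[0,0,0] = 23. The claim is false.

No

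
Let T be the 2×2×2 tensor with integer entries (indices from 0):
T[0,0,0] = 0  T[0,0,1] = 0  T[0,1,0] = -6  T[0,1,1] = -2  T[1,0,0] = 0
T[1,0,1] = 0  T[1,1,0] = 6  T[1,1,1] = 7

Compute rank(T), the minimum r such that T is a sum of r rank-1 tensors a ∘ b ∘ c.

2

Lower bound: the mode-1 unfolding of T (rows indexed by i, columns by (j,k) = (0,0), (0,1), (1,0), (1,1)) is [[0, 0, -6, -2], [0, 0, 6, 7]].
There the 2×2 minor on rows i ∈ {0, 1}, columns (j,k) ∈ {(1,0), (1,1)} is det [[-6, -2], [6, 7]] = -30 ≠ 0, so this unfolding has rank ≥ 2; CP rank is at least every unfolding rank, so rank(T) ≥ 2. (Unfolding ranks only ever bound the CP rank from below — rank(T) can be strictly larger than all of them — so the matching upper bound has to come from an explicit 2-term decomposition.)
Upper bound — finding two terms. Every mode-2 slice of T is a multiple of one matrix: T[:,j,:] = b[j]·M with b = [0, 1] and M = [[-6, -2], [6, 7]] (rows indexed by i, columns by k). So it suffices to write M as a sum of two rank-1 matrices.
Splitting M by its rows (i = 0, 1), M = [1, 0][-6, -2]ᵀ + [0, 1][6, 7]ᵀ.
Hence T = [1, 0] ∘ [0, 1] ∘ [-6, -2] + [0, 1] ∘ [0, 1] ∘ [6, 7], so rank(T) ≤ 2.
These bounds meet, so rank(T) = 2.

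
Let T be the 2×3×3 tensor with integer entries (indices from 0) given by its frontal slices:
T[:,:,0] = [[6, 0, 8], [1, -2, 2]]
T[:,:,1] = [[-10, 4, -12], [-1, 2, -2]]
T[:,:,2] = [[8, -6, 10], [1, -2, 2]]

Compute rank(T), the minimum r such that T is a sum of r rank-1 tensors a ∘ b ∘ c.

Lower bound: the mode-2 unfolding of T (rows indexed by j, columns by (i,k) = (0,0), (0,1), (0,2), (1,0), (1,1), (1,2)) is [[6, -10, 8, 1, -1, 1], [0, 4, -6, -2, 2, -2], [8, -12, 10, 2, -2, 2]].
There the 3×3 minor on rows j ∈ {0, 1, 2}, columns (i,k) ∈ {(0,0), (0,1), (0,2)} is det [[6, -10, 8], [0, 4, -6], [8, -12, 10]] = 32 ≠ 0, so this unfolding has rank ≥ 3; CP rank is at least every unfolding rank, so rank(T) ≥ 3. (Unfolding ranks only ever bound the CP rank from below — rank(T) can be strictly larger than all of them — so the matching upper bound has to come from an explicit 3-term decomposition.)
Upper bound: T is a sum of 3 rank-1 terms, T = [1, 0] ∘ [1, -1, 1] ∘ [0, -4, 4] + [1, 0] ∘ [1, 1, 1] ∘ [4, -4, 2] + [2, 1] ∘ [1, -2, 2] ∘ [1, -1, 1] (one valid choice — decompositions are not unique — normalised so each a, b is primitive with positive first nonzero entry; check it by expanding all entries), so rank(T) ≤ 3.
These bounds meet, so rank(T) = 3.

3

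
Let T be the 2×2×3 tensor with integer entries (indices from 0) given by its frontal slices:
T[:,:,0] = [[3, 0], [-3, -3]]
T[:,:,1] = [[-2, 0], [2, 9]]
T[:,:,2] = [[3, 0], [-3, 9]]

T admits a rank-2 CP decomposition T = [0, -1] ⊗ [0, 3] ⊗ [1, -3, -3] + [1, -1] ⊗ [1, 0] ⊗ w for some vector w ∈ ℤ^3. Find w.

w = [3, -2, 3]

Subtract the known terms from T to get the rank-1 residual R = [1, -1] ⊗ [1, 0] ⊗ w, so R[i,j,k] = a[i]·b[j]·w[k]. Pick indices with nonzero a[0]·b[0] = (1)·(1) = 1. Only the fibre through (0,0,·) is needed: R[0,0,:] = T[0,0,:] − Σₗ aₗ[0]bₗ[0]cₗ = [3, -2, 3] − (0)·(0)·[1, -3, -3] = [3, -2, 3]. Then w[k] = R[0,0,k] / 1 for each k, giving w = [3, -2, 3] / 1 = [3, -2, 3].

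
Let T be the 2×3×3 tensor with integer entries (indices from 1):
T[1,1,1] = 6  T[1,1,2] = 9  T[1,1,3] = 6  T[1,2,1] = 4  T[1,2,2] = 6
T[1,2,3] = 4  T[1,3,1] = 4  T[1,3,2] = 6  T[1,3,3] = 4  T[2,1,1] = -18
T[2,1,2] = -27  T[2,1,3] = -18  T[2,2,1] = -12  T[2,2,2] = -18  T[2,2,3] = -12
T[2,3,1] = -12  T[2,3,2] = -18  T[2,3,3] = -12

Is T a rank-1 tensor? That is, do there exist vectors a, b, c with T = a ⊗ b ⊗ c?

Yes

The mode-1 fibre T[:,1,1] = [6, -18] gives a = [1, -3] (primitive direction); the mode-2 fibre T[1,:,1] = [6, 4, 4] gives b = [3, 2, 2]; then c[k] = T[1,1,k] / (a[1]·b[1]) = [6, 9, 6] / 3 = [2, 3, 2].
Expanding [1, -3] ⊗ [3, 2, 2] ⊗ [2, 3, 2] reproduces all 18 entries of T, so T = [1, -3] ⊗ [3, 2, 2] ⊗ [2, 3, 2] and rank(T) ≤ 1.
Equivalently every frontal slice T[:,:,k] is c[k] times the rank-1 matrix [1, -3] ⊗ [3, 2, 2]. So T has rank 1 (it is nonzero).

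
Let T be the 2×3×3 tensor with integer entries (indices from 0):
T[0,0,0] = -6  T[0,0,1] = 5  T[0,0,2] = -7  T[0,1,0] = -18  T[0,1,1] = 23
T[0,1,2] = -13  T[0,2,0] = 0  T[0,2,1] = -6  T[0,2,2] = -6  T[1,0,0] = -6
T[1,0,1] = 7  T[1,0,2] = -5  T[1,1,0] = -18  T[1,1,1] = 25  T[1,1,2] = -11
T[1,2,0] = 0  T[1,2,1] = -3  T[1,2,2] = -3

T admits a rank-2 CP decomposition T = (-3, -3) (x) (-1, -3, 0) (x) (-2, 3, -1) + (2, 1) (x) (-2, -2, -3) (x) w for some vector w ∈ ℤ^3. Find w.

Subtract the known terms from T to get the rank-1 residual R = (2, 1) (x) (-2, -2, -3) (x) w, so R[i,j,k] = a[i]·b[j]·w[k]. Pick indices with nonzero a[0]·b[0] = (2)·(-2) = -4. Only the fibre through (0,0,·) is needed: R[0,0,:] = T[0,0,:] − Σₗ aₗ[0]bₗ[0]cₗ = [-6, 5, -7] − (-3)·(-1)·(-2, 3, -1) = [0, -4, -4]. Then w[k] = R[0,0,k] / -4 for each k, giving w = [0, -4, -4] / -4 = (0, 1, 1).

w = (0, 1, 1)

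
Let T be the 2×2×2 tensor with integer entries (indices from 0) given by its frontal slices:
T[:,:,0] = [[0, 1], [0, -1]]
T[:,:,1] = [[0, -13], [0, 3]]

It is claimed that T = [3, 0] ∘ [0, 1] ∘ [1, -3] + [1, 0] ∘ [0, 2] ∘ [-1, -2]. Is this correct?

No

Reconstruct entry (1,1,0) from the claimed factors: Σₗ aₗ[1]bₗ[1]cₗ[0] = (0)·(1)·(1) + (0)·(2)·(-1) = 0, but T[1,1,0] = -1. The claim is false.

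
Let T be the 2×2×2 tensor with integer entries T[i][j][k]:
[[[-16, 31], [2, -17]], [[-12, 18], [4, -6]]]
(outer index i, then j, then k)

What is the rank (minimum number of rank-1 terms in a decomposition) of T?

2

Lower bound: the mode-3 unfolding of T (rows indexed by k, columns by (i,j) = (0,0), (0,1), (1,0), (1,1)) is [[-16, 2, -12, 4], [31, -17, 18, -6]].
There the 2×2 minor on rows k ∈ {0, 1}, columns (i,j) ∈ {(0,0), (0,1)} is det [[-16, 2], [31, -17]] = 210 ≠ 0, so this unfolding has rank ≥ 2; CP rank is at least every unfolding rank, so rank(T) ≥ 2. (Unfolding ranks only ever bound the CP rank from below — rank(T) can be strictly larger than all of them — so the matching upper bound has to come from an explicit 2-term decomposition.)
Upper bound — finding two terms. Write S_k = T[:,:,k] for the frontal slices: S₀ = [[-16, 2], [-12, 4]], S₁ = [[31, -17], [18, -6]].
If T = a₁ ⊗ b₁ ⊗ c₁ + a₂ ⊗ b₂ ⊗ c₂ then each S_k = c₁[k]·a₁b₁ᵀ + c₂[k]·a₂b₂ᵀ. S₀ and S₁ are linearly independent, so a₁b₁ᵀ and a₂b₂ᵀ must span the same plane of matrices: they are the rank-1 matrices of the form x·S₀ + y·S₁.
det(x·S₀ + y·S₁) is −40·x² − 20·xy + 120·y² = (-20)·(2·x − 3·y)(x + 2·y), vanishing at (x:y) = (3:2) and (2:-1).
M₁ = 3·S₀ + 2·S₁ = [[14, -28], [0, 0]] = 14·[1, 0][1, -2]ᵀ and M₂ = 2·S₀ − S₁ = [[-63, 21], [-42, 14]] = (-7)·[3, 2][3, -1]ᵀ, so take a₁ = [1, 0], b₁ = [1, -2], a₂ = [3, 2], b₂ = [3, -1].
Each slice is an integer combination of E₁ = a₁b₁ᵀ and E₂ = a₂b₂ᵀ: S₀ = 2·E₁ − 2·E₂, S₁ = 4·E₁ + 3·E₂; reading off coefficients, c₁ = [2, 4] and c₂ = [-2, 3].
Hence T = [1, 0] ⊗ [1, -2] ⊗ [2, 4] + [3, 2] ⊗ [3, -1] ⊗ [-2, 3], so rank(T) ≤ 2.
These bounds meet, so rank(T) = 2.
Check entry T[1,1,0] = 4: (0)·(-2)·(2) + (2)·(-1)·(-2) = 4.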